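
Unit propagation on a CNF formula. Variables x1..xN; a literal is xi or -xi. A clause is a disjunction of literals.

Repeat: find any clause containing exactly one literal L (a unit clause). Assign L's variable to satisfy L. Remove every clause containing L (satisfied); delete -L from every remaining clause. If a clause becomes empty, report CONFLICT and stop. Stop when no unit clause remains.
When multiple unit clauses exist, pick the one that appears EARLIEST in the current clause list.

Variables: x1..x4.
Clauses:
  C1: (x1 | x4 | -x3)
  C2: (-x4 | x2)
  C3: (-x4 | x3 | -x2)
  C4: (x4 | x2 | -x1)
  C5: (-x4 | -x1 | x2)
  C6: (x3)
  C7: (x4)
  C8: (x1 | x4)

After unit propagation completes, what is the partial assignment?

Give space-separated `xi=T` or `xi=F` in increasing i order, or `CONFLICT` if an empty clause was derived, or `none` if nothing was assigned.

unit clause [3] forces x3=T; simplify:
  drop -3 from [1, 4, -3] -> [1, 4]
  satisfied 2 clause(s); 6 remain; assigned so far: [3]
unit clause [4] forces x4=T; simplify:
  drop -4 from [-4, 2] -> [2]
  drop -4 from [-4, -1, 2] -> [-1, 2]
  satisfied 4 clause(s); 2 remain; assigned so far: [3, 4]
unit clause [2] forces x2=T; simplify:
  satisfied 2 clause(s); 0 remain; assigned so far: [2, 3, 4]

Answer: x2=T x3=T x4=T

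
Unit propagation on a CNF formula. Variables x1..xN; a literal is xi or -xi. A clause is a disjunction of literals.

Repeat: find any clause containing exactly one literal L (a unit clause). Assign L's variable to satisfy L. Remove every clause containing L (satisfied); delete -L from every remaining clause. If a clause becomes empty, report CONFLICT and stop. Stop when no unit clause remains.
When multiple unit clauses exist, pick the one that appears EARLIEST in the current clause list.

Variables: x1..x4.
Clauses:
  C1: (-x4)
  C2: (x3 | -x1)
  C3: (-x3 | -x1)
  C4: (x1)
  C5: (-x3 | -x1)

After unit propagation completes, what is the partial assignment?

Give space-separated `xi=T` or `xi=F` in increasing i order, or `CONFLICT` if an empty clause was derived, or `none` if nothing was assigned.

unit clause [-4] forces x4=F; simplify:
  satisfied 1 clause(s); 4 remain; assigned so far: [4]
unit clause [1] forces x1=T; simplify:
  drop -1 from [3, -1] -> [3]
  drop -1 from [-3, -1] -> [-3]
  drop -1 from [-3, -1] -> [-3]
  satisfied 1 clause(s); 3 remain; assigned so far: [1, 4]
unit clause [3] forces x3=T; simplify:
  drop -3 from [-3] -> [] (empty!)
  drop -3 from [-3] -> [] (empty!)
  satisfied 1 clause(s); 2 remain; assigned so far: [1, 3, 4]
CONFLICT (empty clause)

Answer: CONFLICT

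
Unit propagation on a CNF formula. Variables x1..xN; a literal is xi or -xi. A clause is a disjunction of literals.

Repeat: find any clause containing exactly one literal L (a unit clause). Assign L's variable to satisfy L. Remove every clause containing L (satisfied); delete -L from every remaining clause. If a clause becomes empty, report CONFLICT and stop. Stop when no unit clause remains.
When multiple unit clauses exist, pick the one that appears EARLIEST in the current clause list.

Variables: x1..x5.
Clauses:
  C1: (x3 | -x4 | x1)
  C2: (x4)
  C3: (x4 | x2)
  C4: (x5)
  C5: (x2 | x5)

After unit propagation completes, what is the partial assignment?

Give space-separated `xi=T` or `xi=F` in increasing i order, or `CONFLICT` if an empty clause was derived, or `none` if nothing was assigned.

unit clause [4] forces x4=T; simplify:
  drop -4 from [3, -4, 1] -> [3, 1]
  satisfied 2 clause(s); 3 remain; assigned so far: [4]
unit clause [5] forces x5=T; simplify:
  satisfied 2 clause(s); 1 remain; assigned so far: [4, 5]

Answer: x4=T x5=T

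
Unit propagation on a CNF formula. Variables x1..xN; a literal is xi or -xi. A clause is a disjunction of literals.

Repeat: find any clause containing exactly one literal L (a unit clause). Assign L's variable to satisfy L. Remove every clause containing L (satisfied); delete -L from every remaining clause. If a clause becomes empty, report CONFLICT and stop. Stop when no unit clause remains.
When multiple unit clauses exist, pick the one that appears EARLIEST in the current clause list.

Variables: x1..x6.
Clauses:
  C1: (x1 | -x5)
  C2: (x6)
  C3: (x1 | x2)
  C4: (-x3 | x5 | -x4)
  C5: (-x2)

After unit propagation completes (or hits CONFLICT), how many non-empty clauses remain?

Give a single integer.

Answer: 1

Derivation:
unit clause [6] forces x6=T; simplify:
  satisfied 1 clause(s); 4 remain; assigned so far: [6]
unit clause [-2] forces x2=F; simplify:
  drop 2 from [1, 2] -> [1]
  satisfied 1 clause(s); 3 remain; assigned so far: [2, 6]
unit clause [1] forces x1=T; simplify:
  satisfied 2 clause(s); 1 remain; assigned so far: [1, 2, 6]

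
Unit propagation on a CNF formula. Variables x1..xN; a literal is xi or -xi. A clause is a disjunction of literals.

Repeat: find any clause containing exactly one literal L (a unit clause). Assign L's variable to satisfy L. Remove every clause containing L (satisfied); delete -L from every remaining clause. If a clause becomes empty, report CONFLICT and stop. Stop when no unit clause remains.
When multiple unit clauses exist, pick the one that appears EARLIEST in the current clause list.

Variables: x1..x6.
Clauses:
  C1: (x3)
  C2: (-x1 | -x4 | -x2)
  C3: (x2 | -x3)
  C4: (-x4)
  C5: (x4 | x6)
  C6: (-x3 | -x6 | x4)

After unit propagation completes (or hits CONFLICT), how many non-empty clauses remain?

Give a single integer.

Answer: 0

Derivation:
unit clause [3] forces x3=T; simplify:
  drop -3 from [2, -3] -> [2]
  drop -3 from [-3, -6, 4] -> [-6, 4]
  satisfied 1 clause(s); 5 remain; assigned so far: [3]
unit clause [2] forces x2=T; simplify:
  drop -2 from [-1, -4, -2] -> [-1, -4]
  satisfied 1 clause(s); 4 remain; assigned so far: [2, 3]
unit clause [-4] forces x4=F; simplify:
  drop 4 from [4, 6] -> [6]
  drop 4 from [-6, 4] -> [-6]
  satisfied 2 clause(s); 2 remain; assigned so far: [2, 3, 4]
unit clause [6] forces x6=T; simplify:
  drop -6 from [-6] -> [] (empty!)
  satisfied 1 clause(s); 1 remain; assigned so far: [2, 3, 4, 6]
CONFLICT (empty clause)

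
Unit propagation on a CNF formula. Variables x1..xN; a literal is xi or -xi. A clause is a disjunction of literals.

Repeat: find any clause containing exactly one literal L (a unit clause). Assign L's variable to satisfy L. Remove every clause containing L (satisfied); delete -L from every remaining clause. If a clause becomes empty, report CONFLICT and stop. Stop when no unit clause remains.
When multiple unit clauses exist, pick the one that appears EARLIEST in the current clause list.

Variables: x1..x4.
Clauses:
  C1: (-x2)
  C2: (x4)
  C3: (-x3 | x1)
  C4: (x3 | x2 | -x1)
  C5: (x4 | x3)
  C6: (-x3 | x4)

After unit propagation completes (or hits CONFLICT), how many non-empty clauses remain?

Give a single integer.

Answer: 2

Derivation:
unit clause [-2] forces x2=F; simplify:
  drop 2 from [3, 2, -1] -> [3, -1]
  satisfied 1 clause(s); 5 remain; assigned so far: [2]
unit clause [4] forces x4=T; simplify:
  satisfied 3 clause(s); 2 remain; assigned so far: [2, 4]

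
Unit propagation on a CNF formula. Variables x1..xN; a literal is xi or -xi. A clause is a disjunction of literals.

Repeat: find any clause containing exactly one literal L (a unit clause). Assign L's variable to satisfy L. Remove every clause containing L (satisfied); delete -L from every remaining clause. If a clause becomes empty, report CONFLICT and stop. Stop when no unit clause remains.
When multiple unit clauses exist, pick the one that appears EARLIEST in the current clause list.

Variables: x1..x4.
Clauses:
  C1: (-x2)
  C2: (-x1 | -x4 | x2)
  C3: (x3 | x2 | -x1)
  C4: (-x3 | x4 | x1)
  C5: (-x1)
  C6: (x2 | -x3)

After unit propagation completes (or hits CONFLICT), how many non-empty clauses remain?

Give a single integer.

Answer: 0

Derivation:
unit clause [-2] forces x2=F; simplify:
  drop 2 from [-1, -4, 2] -> [-1, -4]
  drop 2 from [3, 2, -1] -> [3, -1]
  drop 2 from [2, -3] -> [-3]
  satisfied 1 clause(s); 5 remain; assigned so far: [2]
unit clause [-1] forces x1=F; simplify:
  drop 1 from [-3, 4, 1] -> [-3, 4]
  satisfied 3 clause(s); 2 remain; assigned so far: [1, 2]
unit clause [-3] forces x3=F; simplify:
  satisfied 2 clause(s); 0 remain; assigned so far: [1, 2, 3]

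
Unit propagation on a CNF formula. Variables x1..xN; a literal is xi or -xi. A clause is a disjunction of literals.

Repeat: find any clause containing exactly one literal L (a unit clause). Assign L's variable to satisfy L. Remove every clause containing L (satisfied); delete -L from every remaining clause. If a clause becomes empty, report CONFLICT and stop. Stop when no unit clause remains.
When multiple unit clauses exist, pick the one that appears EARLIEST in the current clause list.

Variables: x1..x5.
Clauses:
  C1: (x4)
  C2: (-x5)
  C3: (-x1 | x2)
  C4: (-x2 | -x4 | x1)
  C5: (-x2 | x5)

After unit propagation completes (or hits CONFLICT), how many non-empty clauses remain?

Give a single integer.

Answer: 0

Derivation:
unit clause [4] forces x4=T; simplify:
  drop -4 from [-2, -4, 1] -> [-2, 1]
  satisfied 1 clause(s); 4 remain; assigned so far: [4]
unit clause [-5] forces x5=F; simplify:
  drop 5 from [-2, 5] -> [-2]
  satisfied 1 clause(s); 3 remain; assigned so far: [4, 5]
unit clause [-2] forces x2=F; simplify:
  drop 2 from [-1, 2] -> [-1]
  satisfied 2 clause(s); 1 remain; assigned so far: [2, 4, 5]
unit clause [-1] forces x1=F; simplify:
  satisfied 1 clause(s); 0 remain; assigned so far: [1, 2, 4, 5]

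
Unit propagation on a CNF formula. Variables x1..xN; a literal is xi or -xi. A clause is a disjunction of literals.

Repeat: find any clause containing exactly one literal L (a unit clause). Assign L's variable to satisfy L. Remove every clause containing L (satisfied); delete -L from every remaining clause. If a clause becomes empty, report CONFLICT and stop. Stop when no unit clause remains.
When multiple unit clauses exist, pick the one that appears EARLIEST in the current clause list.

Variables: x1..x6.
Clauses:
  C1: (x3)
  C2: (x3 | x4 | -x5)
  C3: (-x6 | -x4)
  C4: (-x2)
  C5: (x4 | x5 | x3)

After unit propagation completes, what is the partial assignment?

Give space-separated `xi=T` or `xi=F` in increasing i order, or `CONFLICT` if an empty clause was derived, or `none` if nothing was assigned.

unit clause [3] forces x3=T; simplify:
  satisfied 3 clause(s); 2 remain; assigned so far: [3]
unit clause [-2] forces x2=F; simplify:
  satisfied 1 clause(s); 1 remain; assigned so far: [2, 3]

Answer: x2=F x3=T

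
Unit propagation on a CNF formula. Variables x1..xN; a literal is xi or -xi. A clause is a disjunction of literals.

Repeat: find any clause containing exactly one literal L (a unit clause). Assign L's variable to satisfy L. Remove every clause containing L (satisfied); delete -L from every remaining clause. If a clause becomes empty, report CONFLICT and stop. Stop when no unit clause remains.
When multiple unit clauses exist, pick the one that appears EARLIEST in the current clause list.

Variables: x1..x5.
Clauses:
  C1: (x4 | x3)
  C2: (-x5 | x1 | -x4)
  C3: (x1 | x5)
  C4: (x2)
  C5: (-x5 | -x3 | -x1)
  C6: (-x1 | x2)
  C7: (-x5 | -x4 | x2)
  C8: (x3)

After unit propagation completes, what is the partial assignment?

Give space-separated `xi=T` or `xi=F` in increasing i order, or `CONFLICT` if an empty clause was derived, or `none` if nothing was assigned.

Answer: x2=T x3=T

Derivation:
unit clause [2] forces x2=T; simplify:
  satisfied 3 clause(s); 5 remain; assigned so far: [2]
unit clause [3] forces x3=T; simplify:
  drop -3 from [-5, -3, -1] -> [-5, -1]
  satisfied 2 clause(s); 3 remain; assigned so far: [2, 3]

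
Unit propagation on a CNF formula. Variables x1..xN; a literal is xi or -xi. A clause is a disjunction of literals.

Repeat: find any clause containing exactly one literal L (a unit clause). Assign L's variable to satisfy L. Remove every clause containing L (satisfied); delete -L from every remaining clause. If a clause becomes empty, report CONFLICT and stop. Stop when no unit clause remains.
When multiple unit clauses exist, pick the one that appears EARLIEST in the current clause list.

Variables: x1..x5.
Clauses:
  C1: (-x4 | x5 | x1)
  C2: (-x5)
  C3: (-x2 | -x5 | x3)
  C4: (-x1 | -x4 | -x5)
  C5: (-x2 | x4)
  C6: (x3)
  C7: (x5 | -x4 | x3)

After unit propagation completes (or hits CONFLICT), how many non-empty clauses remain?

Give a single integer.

unit clause [-5] forces x5=F; simplify:
  drop 5 from [-4, 5, 1] -> [-4, 1]
  drop 5 from [5, -4, 3] -> [-4, 3]
  satisfied 3 clause(s); 4 remain; assigned so far: [5]
unit clause [3] forces x3=T; simplify:
  satisfied 2 clause(s); 2 remain; assigned so far: [3, 5]

Answer: 2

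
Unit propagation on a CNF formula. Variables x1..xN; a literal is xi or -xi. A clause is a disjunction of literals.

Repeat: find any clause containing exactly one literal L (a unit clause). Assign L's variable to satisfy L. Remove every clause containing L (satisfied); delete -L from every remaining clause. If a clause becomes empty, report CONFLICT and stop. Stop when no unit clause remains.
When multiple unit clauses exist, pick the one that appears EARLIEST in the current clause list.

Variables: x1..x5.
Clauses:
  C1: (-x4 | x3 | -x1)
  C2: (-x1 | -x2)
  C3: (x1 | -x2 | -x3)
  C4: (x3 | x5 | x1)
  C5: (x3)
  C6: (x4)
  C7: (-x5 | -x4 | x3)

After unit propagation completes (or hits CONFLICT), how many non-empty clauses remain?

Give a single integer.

Answer: 2

Derivation:
unit clause [3] forces x3=T; simplify:
  drop -3 from [1, -2, -3] -> [1, -2]
  satisfied 4 clause(s); 3 remain; assigned so far: [3]
unit clause [4] forces x4=T; simplify:
  satisfied 1 clause(s); 2 remain; assigned so far: [3, 4]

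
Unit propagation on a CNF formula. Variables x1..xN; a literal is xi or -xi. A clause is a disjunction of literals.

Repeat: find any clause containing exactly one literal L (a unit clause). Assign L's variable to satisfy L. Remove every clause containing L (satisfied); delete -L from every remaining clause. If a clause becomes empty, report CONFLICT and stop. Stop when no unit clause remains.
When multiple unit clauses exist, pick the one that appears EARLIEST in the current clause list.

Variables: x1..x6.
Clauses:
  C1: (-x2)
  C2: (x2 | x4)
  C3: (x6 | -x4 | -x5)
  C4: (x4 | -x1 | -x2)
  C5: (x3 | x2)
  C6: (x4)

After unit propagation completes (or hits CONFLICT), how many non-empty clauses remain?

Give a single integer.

Answer: 1

Derivation:
unit clause [-2] forces x2=F; simplify:
  drop 2 from [2, 4] -> [4]
  drop 2 from [3, 2] -> [3]
  satisfied 2 clause(s); 4 remain; assigned so far: [2]
unit clause [4] forces x4=T; simplify:
  drop -4 from [6, -4, -5] -> [6, -5]
  satisfied 2 clause(s); 2 remain; assigned so far: [2, 4]
unit clause [3] forces x3=T; simplify:
  satisfied 1 clause(s); 1 remain; assigned so far: [2, 3, 4]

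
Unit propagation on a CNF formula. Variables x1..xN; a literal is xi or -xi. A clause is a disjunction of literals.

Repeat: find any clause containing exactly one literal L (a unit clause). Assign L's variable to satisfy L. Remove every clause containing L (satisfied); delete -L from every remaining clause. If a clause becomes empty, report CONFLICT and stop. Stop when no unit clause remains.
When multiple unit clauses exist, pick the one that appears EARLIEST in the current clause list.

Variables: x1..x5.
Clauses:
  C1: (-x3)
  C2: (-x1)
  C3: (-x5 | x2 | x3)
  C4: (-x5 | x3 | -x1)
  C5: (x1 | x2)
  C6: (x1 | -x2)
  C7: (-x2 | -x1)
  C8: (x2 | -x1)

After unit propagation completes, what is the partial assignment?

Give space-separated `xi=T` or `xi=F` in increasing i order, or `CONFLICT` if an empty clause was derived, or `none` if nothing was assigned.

Answer: CONFLICT

Derivation:
unit clause [-3] forces x3=F; simplify:
  drop 3 from [-5, 2, 3] -> [-5, 2]
  drop 3 from [-5, 3, -1] -> [-5, -1]
  satisfied 1 clause(s); 7 remain; assigned so far: [3]
unit clause [-1] forces x1=F; simplify:
  drop 1 from [1, 2] -> [2]
  drop 1 from [1, -2] -> [-2]
  satisfied 4 clause(s); 3 remain; assigned so far: [1, 3]
unit clause [2] forces x2=T; simplify:
  drop -2 from [-2] -> [] (empty!)
  satisfied 2 clause(s); 1 remain; assigned so far: [1, 2, 3]
CONFLICT (empty clause)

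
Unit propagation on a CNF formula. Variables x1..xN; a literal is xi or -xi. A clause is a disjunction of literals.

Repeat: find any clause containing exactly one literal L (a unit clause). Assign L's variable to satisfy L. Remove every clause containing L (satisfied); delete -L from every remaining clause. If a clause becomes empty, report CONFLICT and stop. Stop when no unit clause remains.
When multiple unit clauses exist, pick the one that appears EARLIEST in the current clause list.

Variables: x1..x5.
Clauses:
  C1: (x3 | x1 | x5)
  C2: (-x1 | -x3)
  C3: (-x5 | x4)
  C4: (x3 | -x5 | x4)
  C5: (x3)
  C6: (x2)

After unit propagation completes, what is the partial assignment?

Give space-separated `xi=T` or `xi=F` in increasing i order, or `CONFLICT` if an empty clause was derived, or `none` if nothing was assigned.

unit clause [3] forces x3=T; simplify:
  drop -3 from [-1, -3] -> [-1]
  satisfied 3 clause(s); 3 remain; assigned so far: [3]
unit clause [-1] forces x1=F; simplify:
  satisfied 1 clause(s); 2 remain; assigned so far: [1, 3]
unit clause [2] forces x2=T; simplify:
  satisfied 1 clause(s); 1 remain; assigned so far: [1, 2, 3]

Answer: x1=F x2=T x3=T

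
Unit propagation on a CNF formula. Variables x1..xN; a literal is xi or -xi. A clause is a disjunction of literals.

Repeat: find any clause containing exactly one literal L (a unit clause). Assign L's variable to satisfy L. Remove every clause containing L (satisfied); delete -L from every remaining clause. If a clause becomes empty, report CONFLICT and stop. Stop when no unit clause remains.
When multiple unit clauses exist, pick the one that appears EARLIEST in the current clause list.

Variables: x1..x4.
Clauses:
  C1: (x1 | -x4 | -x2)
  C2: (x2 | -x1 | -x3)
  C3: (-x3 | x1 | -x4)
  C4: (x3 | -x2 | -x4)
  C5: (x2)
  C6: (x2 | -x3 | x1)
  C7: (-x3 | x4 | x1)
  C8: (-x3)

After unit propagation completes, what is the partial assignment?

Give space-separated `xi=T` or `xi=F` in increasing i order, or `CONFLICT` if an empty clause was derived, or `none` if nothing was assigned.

Answer: x2=T x3=F x4=F

Derivation:
unit clause [2] forces x2=T; simplify:
  drop -2 from [1, -4, -2] -> [1, -4]
  drop -2 from [3, -2, -4] -> [3, -4]
  satisfied 3 clause(s); 5 remain; assigned so far: [2]
unit clause [-3] forces x3=F; simplify:
  drop 3 from [3, -4] -> [-4]
  satisfied 3 clause(s); 2 remain; assigned so far: [2, 3]
unit clause [-4] forces x4=F; simplify:
  satisfied 2 clause(s); 0 remain; assigned so far: [2, 3, 4]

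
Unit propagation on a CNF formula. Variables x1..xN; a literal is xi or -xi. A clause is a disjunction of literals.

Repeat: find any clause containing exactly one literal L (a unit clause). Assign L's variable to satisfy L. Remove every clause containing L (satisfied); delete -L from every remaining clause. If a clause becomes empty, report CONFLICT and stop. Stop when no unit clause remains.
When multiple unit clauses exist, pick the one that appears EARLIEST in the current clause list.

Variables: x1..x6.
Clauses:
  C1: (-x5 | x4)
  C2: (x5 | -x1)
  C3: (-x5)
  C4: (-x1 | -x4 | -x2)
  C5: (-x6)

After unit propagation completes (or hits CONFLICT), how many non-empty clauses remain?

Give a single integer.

unit clause [-5] forces x5=F; simplify:
  drop 5 from [5, -1] -> [-1]
  satisfied 2 clause(s); 3 remain; assigned so far: [5]
unit clause [-1] forces x1=F; simplify:
  satisfied 2 clause(s); 1 remain; assigned so far: [1, 5]
unit clause [-6] forces x6=F; simplify:
  satisfied 1 clause(s); 0 remain; assigned so far: [1, 5, 6]

Answer: 0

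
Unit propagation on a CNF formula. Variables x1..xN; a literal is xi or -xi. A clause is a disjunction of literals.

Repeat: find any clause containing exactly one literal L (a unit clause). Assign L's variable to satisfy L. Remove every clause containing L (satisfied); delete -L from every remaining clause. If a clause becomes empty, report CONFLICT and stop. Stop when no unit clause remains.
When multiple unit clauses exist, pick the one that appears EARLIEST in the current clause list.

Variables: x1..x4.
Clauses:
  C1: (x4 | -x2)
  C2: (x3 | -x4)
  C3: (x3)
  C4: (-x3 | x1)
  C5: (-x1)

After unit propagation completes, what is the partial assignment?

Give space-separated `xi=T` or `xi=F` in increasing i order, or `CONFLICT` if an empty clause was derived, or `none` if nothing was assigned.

unit clause [3] forces x3=T; simplify:
  drop -3 from [-3, 1] -> [1]
  satisfied 2 clause(s); 3 remain; assigned so far: [3]
unit clause [1] forces x1=T; simplify:
  drop -1 from [-1] -> [] (empty!)
  satisfied 1 clause(s); 2 remain; assigned so far: [1, 3]
CONFLICT (empty clause)

Answer: CONFLICT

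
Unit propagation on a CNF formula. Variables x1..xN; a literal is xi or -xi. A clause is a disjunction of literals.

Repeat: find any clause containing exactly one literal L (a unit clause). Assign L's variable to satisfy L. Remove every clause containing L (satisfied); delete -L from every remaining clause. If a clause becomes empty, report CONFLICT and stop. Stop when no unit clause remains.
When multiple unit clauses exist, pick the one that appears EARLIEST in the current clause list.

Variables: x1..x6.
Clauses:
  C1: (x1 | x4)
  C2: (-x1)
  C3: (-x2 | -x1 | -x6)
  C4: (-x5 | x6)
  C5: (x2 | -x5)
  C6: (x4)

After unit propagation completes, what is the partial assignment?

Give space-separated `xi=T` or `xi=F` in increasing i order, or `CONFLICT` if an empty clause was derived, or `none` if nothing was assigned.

Answer: x1=F x4=T

Derivation:
unit clause [-1] forces x1=F; simplify:
  drop 1 from [1, 4] -> [4]
  satisfied 2 clause(s); 4 remain; assigned so far: [1]
unit clause [4] forces x4=T; simplify:
  satisfied 2 clause(s); 2 remain; assigned so far: [1, 4]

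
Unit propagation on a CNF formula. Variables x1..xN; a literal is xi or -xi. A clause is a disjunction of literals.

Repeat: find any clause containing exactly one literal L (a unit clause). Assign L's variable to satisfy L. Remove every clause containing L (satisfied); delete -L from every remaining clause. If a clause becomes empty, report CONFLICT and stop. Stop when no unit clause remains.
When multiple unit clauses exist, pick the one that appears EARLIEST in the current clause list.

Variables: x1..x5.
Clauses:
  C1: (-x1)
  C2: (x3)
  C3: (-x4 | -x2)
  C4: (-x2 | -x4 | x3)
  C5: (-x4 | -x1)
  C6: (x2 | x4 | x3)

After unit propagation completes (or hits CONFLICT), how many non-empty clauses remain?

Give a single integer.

Answer: 1

Derivation:
unit clause [-1] forces x1=F; simplify:
  satisfied 2 clause(s); 4 remain; assigned so far: [1]
unit clause [3] forces x3=T; simplify:
  satisfied 3 clause(s); 1 remain; assigned so far: [1, 3]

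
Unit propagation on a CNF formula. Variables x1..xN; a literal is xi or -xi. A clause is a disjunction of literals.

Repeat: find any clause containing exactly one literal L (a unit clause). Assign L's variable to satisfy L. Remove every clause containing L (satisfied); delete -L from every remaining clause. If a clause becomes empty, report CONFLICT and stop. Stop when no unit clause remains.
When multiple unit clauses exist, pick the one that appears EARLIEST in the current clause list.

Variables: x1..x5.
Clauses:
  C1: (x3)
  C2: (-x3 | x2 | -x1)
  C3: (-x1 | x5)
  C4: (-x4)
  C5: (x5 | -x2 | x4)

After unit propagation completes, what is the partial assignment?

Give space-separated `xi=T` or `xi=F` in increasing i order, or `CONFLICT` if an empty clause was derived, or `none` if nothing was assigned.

Answer: x3=T x4=F

Derivation:
unit clause [3] forces x3=T; simplify:
  drop -3 from [-3, 2, -1] -> [2, -1]
  satisfied 1 clause(s); 4 remain; assigned so far: [3]
unit clause [-4] forces x4=F; simplify:
  drop 4 from [5, -2, 4] -> [5, -2]
  satisfied 1 clause(s); 3 remain; assigned so far: [3, 4]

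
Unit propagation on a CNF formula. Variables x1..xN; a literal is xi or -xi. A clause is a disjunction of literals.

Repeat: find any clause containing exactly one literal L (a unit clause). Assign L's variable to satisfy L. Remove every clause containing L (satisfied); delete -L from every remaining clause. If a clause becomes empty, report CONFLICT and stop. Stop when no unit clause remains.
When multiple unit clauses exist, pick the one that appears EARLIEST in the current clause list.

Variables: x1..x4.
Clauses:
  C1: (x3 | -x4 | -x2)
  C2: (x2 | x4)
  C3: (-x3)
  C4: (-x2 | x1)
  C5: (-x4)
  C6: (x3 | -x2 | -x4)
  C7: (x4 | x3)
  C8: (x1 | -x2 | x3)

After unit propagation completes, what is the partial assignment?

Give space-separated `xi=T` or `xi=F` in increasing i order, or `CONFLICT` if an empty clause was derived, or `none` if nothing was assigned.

unit clause [-3] forces x3=F; simplify:
  drop 3 from [3, -4, -2] -> [-4, -2]
  drop 3 from [3, -2, -4] -> [-2, -4]
  drop 3 from [4, 3] -> [4]
  drop 3 from [1, -2, 3] -> [1, -2]
  satisfied 1 clause(s); 7 remain; assigned so far: [3]
unit clause [-4] forces x4=F; simplify:
  drop 4 from [2, 4] -> [2]
  drop 4 from [4] -> [] (empty!)
  satisfied 3 clause(s); 4 remain; assigned so far: [3, 4]
CONFLICT (empty clause)

Answer: CONFLICT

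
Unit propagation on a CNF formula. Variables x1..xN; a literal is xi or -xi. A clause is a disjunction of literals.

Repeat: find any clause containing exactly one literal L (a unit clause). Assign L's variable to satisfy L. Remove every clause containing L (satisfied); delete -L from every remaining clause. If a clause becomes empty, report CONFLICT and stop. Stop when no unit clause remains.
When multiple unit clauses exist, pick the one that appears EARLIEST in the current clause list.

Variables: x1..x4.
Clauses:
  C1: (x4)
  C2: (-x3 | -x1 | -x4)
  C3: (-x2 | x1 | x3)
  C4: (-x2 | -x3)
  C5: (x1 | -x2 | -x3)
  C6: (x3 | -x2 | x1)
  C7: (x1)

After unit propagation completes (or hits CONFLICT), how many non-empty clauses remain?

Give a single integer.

unit clause [4] forces x4=T; simplify:
  drop -4 from [-3, -1, -4] -> [-3, -1]
  satisfied 1 clause(s); 6 remain; assigned so far: [4]
unit clause [1] forces x1=T; simplify:
  drop -1 from [-3, -1] -> [-3]
  satisfied 4 clause(s); 2 remain; assigned so far: [1, 4]
unit clause [-3] forces x3=F; simplify:
  satisfied 2 clause(s); 0 remain; assigned so far: [1, 3, 4]

Answer: 0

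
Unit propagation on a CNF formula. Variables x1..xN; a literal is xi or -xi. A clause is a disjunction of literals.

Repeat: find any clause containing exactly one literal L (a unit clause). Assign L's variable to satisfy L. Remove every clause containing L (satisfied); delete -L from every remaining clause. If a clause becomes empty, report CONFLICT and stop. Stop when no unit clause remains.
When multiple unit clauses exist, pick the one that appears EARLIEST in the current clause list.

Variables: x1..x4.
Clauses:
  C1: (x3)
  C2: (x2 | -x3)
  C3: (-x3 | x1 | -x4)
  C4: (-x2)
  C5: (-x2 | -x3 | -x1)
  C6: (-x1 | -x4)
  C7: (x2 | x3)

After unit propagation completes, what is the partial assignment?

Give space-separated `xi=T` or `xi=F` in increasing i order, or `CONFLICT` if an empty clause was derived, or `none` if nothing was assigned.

Answer: CONFLICT

Derivation:
unit clause [3] forces x3=T; simplify:
  drop -3 from [2, -3] -> [2]
  drop -3 from [-3, 1, -4] -> [1, -4]
  drop -3 from [-2, -3, -1] -> [-2, -1]
  satisfied 2 clause(s); 5 remain; assigned so far: [3]
unit clause [2] forces x2=T; simplify:
  drop -2 from [-2] -> [] (empty!)
  drop -2 from [-2, -1] -> [-1]
  satisfied 1 clause(s); 4 remain; assigned so far: [2, 3]
CONFLICT (empty clause)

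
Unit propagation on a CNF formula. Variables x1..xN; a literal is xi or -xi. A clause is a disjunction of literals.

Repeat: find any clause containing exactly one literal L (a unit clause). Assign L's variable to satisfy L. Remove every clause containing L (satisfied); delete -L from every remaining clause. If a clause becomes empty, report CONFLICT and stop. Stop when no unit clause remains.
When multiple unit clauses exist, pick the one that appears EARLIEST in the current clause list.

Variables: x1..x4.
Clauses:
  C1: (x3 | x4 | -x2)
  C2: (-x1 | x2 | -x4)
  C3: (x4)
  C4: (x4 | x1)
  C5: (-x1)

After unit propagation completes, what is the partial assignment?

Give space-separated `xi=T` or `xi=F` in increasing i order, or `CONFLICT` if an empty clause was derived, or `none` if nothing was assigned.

Answer: x1=F x4=T

Derivation:
unit clause [4] forces x4=T; simplify:
  drop -4 from [-1, 2, -4] -> [-1, 2]
  satisfied 3 clause(s); 2 remain; assigned so far: [4]
unit clause [-1] forces x1=F; simplify:
  satisfied 2 clause(s); 0 remain; assigned so far: [1, 4]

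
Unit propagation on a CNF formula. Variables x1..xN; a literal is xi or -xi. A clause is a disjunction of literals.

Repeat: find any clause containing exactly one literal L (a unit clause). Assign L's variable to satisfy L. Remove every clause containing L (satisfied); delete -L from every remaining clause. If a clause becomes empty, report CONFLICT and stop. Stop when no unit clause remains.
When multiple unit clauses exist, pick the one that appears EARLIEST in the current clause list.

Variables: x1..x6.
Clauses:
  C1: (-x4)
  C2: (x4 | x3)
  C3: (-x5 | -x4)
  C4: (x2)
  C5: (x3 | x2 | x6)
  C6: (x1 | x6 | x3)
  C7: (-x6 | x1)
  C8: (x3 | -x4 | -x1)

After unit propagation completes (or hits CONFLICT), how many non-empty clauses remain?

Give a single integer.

Answer: 1

Derivation:
unit clause [-4] forces x4=F; simplify:
  drop 4 from [4, 3] -> [3]
  satisfied 3 clause(s); 5 remain; assigned so far: [4]
unit clause [3] forces x3=T; simplify:
  satisfied 3 clause(s); 2 remain; assigned so far: [3, 4]
unit clause [2] forces x2=T; simplify:
  satisfied 1 clause(s); 1 remain; assigned so far: [2, 3, 4]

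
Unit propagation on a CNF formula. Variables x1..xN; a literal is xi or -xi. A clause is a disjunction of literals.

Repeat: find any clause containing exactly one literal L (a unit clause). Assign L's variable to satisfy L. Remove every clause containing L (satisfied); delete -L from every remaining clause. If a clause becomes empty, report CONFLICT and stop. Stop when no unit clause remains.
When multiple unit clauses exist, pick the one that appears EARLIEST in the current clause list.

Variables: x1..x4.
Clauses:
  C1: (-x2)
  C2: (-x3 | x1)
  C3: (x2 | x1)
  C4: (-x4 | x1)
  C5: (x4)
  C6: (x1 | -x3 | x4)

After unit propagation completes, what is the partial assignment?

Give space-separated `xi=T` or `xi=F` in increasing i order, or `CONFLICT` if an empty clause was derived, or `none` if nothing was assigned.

unit clause [-2] forces x2=F; simplify:
  drop 2 from [2, 1] -> [1]
  satisfied 1 clause(s); 5 remain; assigned so far: [2]
unit clause [1] forces x1=T; simplify:
  satisfied 4 clause(s); 1 remain; assigned so far: [1, 2]
unit clause [4] forces x4=T; simplify:
  satisfied 1 clause(s); 0 remain; assigned so far: [1, 2, 4]

Answer: x1=T x2=F x4=T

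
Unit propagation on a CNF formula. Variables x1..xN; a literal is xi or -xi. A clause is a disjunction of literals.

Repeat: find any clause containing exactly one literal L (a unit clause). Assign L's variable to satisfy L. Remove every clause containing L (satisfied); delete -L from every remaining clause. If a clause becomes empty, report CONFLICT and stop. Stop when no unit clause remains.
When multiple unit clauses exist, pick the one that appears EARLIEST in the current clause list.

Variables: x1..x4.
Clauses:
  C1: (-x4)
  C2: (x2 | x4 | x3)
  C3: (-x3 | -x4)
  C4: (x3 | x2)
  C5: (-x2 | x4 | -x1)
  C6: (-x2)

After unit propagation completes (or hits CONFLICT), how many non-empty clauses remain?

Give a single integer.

unit clause [-4] forces x4=F; simplify:
  drop 4 from [2, 4, 3] -> [2, 3]
  drop 4 from [-2, 4, -1] -> [-2, -1]
  satisfied 2 clause(s); 4 remain; assigned so far: [4]
unit clause [-2] forces x2=F; simplify:
  drop 2 from [2, 3] -> [3]
  drop 2 from [3, 2] -> [3]
  satisfied 2 clause(s); 2 remain; assigned so far: [2, 4]
unit clause [3] forces x3=T; simplify:
  satisfied 2 clause(s); 0 remain; assigned so far: [2, 3, 4]

Answer: 0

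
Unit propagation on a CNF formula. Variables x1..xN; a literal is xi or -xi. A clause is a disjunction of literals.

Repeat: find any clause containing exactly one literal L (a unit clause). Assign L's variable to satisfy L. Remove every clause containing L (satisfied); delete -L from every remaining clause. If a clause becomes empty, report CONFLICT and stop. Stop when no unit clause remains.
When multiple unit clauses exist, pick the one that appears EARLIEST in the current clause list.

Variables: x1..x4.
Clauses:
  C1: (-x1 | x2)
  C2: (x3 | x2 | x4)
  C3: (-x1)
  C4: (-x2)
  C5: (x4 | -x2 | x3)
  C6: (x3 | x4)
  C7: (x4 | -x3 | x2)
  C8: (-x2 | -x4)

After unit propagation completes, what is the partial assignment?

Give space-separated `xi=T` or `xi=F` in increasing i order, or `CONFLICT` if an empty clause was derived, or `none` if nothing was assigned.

Answer: x1=F x2=F

Derivation:
unit clause [-1] forces x1=F; simplify:
  satisfied 2 clause(s); 6 remain; assigned so far: [1]
unit clause [-2] forces x2=F; simplify:
  drop 2 from [3, 2, 4] -> [3, 4]
  drop 2 from [4, -3, 2] -> [4, -3]
  satisfied 3 clause(s); 3 remain; assigned so far: [1, 2]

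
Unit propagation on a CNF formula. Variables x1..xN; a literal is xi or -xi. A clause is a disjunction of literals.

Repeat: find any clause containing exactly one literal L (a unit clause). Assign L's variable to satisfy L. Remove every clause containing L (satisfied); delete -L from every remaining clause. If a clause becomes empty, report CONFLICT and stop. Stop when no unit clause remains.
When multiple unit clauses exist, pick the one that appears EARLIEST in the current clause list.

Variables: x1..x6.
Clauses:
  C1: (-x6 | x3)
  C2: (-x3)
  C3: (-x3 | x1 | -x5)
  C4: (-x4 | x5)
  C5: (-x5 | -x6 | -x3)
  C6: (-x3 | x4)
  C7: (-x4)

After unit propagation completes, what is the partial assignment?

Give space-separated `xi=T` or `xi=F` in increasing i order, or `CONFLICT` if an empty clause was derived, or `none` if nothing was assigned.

unit clause [-3] forces x3=F; simplify:
  drop 3 from [-6, 3] -> [-6]
  satisfied 4 clause(s); 3 remain; assigned so far: [3]
unit clause [-6] forces x6=F; simplify:
  satisfied 1 clause(s); 2 remain; assigned so far: [3, 6]
unit clause [-4] forces x4=F; simplify:
  satisfied 2 clause(s); 0 remain; assigned so far: [3, 4, 6]

Answer: x3=F x4=F x6=F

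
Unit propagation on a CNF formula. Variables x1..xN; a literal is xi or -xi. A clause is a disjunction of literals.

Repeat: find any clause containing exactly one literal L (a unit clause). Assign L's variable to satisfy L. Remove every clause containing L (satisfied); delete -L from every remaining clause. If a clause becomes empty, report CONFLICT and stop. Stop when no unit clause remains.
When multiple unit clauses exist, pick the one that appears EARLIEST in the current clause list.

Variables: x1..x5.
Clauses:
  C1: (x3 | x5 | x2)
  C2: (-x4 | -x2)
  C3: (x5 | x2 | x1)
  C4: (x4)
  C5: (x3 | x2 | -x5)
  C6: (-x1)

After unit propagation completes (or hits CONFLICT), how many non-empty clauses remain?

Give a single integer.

Answer: 0

Derivation:
unit clause [4] forces x4=T; simplify:
  drop -4 from [-4, -2] -> [-2]
  satisfied 1 clause(s); 5 remain; assigned so far: [4]
unit clause [-2] forces x2=F; simplify:
  drop 2 from [3, 5, 2] -> [3, 5]
  drop 2 from [5, 2, 1] -> [5, 1]
  drop 2 from [3, 2, -5] -> [3, -5]
  satisfied 1 clause(s); 4 remain; assigned so far: [2, 4]
unit clause [-1] forces x1=F; simplify:
  drop 1 from [5, 1] -> [5]
  satisfied 1 clause(s); 3 remain; assigned so far: [1, 2, 4]
unit clause [5] forces x5=T; simplify:
  drop -5 from [3, -5] -> [3]
  satisfied 2 clause(s); 1 remain; assigned so far: [1, 2, 4, 5]
unit clause [3] forces x3=T; simplify:
  satisfied 1 clause(s); 0 remain; assigned so far: [1, 2, 3, 4, 5]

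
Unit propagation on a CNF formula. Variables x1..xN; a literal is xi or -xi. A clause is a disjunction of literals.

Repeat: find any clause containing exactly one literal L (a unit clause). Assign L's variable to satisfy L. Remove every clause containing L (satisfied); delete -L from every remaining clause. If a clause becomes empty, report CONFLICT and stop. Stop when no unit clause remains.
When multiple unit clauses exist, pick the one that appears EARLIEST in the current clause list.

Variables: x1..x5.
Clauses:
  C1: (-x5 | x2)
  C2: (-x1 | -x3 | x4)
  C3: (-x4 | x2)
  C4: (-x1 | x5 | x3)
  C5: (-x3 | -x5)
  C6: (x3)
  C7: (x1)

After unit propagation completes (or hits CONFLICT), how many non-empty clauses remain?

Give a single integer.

unit clause [3] forces x3=T; simplify:
  drop -3 from [-1, -3, 4] -> [-1, 4]
  drop -3 from [-3, -5] -> [-5]
  satisfied 2 clause(s); 5 remain; assigned so far: [3]
unit clause [-5] forces x5=F; simplify:
  satisfied 2 clause(s); 3 remain; assigned so far: [3, 5]
unit clause [1] forces x1=T; simplify:
  drop -1 from [-1, 4] -> [4]
  satisfied 1 clause(s); 2 remain; assigned so far: [1, 3, 5]
unit clause [4] forces x4=T; simplify:
  drop -4 from [-4, 2] -> [2]
  satisfied 1 clause(s); 1 remain; assigned so far: [1, 3, 4, 5]
unit clause [2] forces x2=T; simplify:
  satisfied 1 clause(s); 0 remain; assigned so far: [1, 2, 3, 4, 5]

Answer: 0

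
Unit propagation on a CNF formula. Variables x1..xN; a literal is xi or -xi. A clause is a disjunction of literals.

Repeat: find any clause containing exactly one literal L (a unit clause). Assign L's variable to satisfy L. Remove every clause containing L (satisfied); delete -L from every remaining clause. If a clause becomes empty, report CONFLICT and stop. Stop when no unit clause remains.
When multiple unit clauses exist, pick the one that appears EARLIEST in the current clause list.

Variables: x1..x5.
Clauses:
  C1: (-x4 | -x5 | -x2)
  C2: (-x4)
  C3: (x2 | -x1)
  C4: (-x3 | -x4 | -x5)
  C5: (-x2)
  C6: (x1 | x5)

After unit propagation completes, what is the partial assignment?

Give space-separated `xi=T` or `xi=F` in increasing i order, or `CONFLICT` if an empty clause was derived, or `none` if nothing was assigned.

Answer: x1=F x2=F x4=F x5=T

Derivation:
unit clause [-4] forces x4=F; simplify:
  satisfied 3 clause(s); 3 remain; assigned so far: [4]
unit clause [-2] forces x2=F; simplify:
  drop 2 from [2, -1] -> [-1]
  satisfied 1 clause(s); 2 remain; assigned so far: [2, 4]
unit clause [-1] forces x1=F; simplify:
  drop 1 from [1, 5] -> [5]
  satisfied 1 clause(s); 1 remain; assigned so far: [1, 2, 4]
unit clause [5] forces x5=T; simplify:
  satisfied 1 clause(s); 0 remain; assigned so far: [1, 2, 4, 5]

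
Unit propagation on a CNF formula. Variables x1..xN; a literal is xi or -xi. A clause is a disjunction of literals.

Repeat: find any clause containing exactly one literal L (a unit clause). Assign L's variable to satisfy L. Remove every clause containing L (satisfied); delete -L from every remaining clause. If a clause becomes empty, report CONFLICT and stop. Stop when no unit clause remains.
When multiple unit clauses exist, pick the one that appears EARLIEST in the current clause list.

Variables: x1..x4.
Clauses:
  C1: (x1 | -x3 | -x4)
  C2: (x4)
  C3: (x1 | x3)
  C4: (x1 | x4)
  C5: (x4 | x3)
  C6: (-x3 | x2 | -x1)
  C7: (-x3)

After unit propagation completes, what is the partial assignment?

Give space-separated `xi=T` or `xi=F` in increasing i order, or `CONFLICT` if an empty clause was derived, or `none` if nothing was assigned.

unit clause [4] forces x4=T; simplify:
  drop -4 from [1, -3, -4] -> [1, -3]
  satisfied 3 clause(s); 4 remain; assigned so far: [4]
unit clause [-3] forces x3=F; simplify:
  drop 3 from [1, 3] -> [1]
  satisfied 3 clause(s); 1 remain; assigned so far: [3, 4]
unit clause [1] forces x1=T; simplify:
  satisfied 1 clause(s); 0 remain; assigned so far: [1, 3, 4]

Answer: x1=T x3=F x4=T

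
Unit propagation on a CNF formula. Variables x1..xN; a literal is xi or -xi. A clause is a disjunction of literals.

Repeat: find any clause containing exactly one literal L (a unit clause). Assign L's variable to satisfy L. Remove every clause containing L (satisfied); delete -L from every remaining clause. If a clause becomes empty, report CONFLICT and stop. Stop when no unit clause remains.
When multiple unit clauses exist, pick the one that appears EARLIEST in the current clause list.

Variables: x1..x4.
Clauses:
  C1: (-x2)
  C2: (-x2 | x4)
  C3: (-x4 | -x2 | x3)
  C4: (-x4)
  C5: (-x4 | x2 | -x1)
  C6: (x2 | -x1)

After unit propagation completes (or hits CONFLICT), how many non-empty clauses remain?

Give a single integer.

Answer: 0

Derivation:
unit clause [-2] forces x2=F; simplify:
  drop 2 from [-4, 2, -1] -> [-4, -1]
  drop 2 from [2, -1] -> [-1]
  satisfied 3 clause(s); 3 remain; assigned so far: [2]
unit clause [-4] forces x4=F; simplify:
  satisfied 2 clause(s); 1 remain; assigned so far: [2, 4]
unit clause [-1] forces x1=F; simplify:
  satisfied 1 clause(s); 0 remain; assigned so far: [1, 2, 4]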